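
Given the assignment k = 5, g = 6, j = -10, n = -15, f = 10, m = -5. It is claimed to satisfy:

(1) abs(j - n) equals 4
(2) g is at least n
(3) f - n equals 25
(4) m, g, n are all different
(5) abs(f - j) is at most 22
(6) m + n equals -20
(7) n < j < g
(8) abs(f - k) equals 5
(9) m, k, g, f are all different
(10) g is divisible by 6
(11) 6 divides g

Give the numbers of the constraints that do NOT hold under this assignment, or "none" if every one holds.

The assignment fails constraint 1.

(1) abs(-10 - (-15)) = 5, not 4 — fails.
(2) g = 6, n = -15; 6 ≥ -15 — holds.
(3) f - n = 10 - (-15) = 25 — holds.
(4) values -5, 6, -15 are pairwise distinct — holds.
(5) abs(10 - (-10)) = 20; 20 ≤ 22 — holds.
(6) m + n = -5 + (-15) = -20 — holds.
(7) values -15 < -10 < 6 — holds.
(8) abs(10 - 5) = 5 — holds.
(9) values -5, 5, 6, 10 are pairwise distinct — holds.
(10) 6 / 6 = 1, so 6 divides 6 — holds.
(11) 6 / 6 = 1, so 6 divides 6 — holds.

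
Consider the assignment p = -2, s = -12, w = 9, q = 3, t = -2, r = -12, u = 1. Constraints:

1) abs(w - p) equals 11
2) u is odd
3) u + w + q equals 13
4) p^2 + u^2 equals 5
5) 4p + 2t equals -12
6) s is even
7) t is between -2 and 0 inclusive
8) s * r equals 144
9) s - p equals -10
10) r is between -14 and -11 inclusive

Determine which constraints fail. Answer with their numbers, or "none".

No violations.

1) abs(9 - (-2)) = 11  ✔
2) u = 1 is odd  ✔
3) u + w + q = 1 + 9 + 3 = 13  ✔
4) p^2 + u^2 = (-2)^2 + 1^2 = 4 + 1 = 5  ✔
5) 4p + 2t = 4(-2) + 2(-2) = -12  ✔
6) s = -12 is even  ✔
7) t = -2 lies in [-2, 0]  ✔
8) s * r = -12 * (-12) = 144  ✔
9) s - p = -12 - (-2) = -10  ✔
10) r = -12 lies in [-14, -11]  ✔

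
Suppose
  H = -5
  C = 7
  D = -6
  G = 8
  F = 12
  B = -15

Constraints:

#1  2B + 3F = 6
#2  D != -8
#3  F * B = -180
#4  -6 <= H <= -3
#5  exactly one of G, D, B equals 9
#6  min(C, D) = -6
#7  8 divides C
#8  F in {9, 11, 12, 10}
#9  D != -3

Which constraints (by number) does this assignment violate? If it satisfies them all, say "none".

#1 2B + 3F = 2(-15) + 3(12) = 6  ✔
#2 D = -6, and -6 ≠ -8  ✔
#3 F * B = 12 * (-15) = -180  ✔
#4 H = -5 lies in [-6, -3]  ✔
#5 G=8, D=-6, B=-15; 0 of them equal 9, not exactly one  ✘
#6 min(7, -6) = -6  ✔
#7 7 = 8*0 + 7, so 8 does not divide 7  ✘
#8 F = 12 is in {9, 11, 12, 10}  ✔
#9 D = -6, and -6 ≠ -3  ✔

Violated: 5, 7.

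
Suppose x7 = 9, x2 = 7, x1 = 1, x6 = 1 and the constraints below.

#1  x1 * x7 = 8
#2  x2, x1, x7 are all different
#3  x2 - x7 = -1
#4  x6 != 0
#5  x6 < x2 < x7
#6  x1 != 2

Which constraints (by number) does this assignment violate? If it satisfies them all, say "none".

No — constraints 1, 3 are not satisfied.

#1 x1 * x7 = 1 * 9 = 9, not 8 — fails.
#2 values 7, 1, 9 are pairwise distinct — holds.
#3 x2 - x7 = 7 - 9 = -2, not -1 — fails.
#4 x6 = 1, and 1 ≠ 0 — holds.
#5 values 1 < 7 < 9 — holds.
#6 x1 = 1, and 1 ≠ 2 — holds.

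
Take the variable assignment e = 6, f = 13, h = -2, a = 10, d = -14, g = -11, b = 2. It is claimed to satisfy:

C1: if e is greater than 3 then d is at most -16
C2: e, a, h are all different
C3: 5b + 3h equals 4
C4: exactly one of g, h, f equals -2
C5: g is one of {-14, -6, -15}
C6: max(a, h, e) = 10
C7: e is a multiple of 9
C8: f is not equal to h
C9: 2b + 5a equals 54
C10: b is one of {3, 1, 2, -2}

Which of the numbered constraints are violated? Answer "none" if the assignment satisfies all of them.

C1: e = 6 > 3, so we need d ≤ -16; but d = -14 > -16 — fails.
C2: values 6, 10, -2 are pairwise distinct — holds.
C3: 5b + 3h = 5(2) + 3(-2) = 4 — holds.
C4: g=-11, h=-2, f=13; 1 of them equals -2 — holds.
C5: g = -11 is not in {-14, -6, -15} — fails.
C6: max(10, -2, 6) = 10 — holds.
C7: 6 = 9*0 + 6, so 9 does not divide 6 — fails.
C8: f = 13, h = -2; distinct — holds.
C9: 2b + 5a = 2(2) + 5(10) = 54 — holds.
C10: b = 2 is in {3, 1, 2, -2} — holds.

Constraints 1, 5, and 7 do not hold.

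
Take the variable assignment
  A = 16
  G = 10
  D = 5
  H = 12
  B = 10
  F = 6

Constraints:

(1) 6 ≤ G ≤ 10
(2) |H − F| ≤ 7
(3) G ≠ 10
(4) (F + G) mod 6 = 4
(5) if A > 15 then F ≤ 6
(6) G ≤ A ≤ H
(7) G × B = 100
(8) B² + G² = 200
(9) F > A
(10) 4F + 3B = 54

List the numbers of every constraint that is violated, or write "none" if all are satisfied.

The assignment fails constraints 3, 6, and 9.

(1) G = 10 lies in [6, 10] — satisfied.
(2) |12 − 6| = 6; 6 ≤ 7 — satisfied.
(3) G = 10, but 10 is required to differ — violated.
(4) F + G = 16; 16 mod 6 = 4 — satisfied.
(5) A = 16 > 15, so we need F ≤ 6; F = 6 ≤ 6 — satisfied.
(6) values 10, 16, 12; A = 16 is not ≤ H = 12 — violated.
(7) G × B = 10 × 10 = 100 — satisfied.
(8) B² + G² = 10² + 10² = 100 + 100 = 200 — satisfied.
(9) F = 6, A = 16; 6 ≤ 16 (want >) — violated.
(10) 4F + 3B = 4(6) + 3(10) = 54 — satisfied.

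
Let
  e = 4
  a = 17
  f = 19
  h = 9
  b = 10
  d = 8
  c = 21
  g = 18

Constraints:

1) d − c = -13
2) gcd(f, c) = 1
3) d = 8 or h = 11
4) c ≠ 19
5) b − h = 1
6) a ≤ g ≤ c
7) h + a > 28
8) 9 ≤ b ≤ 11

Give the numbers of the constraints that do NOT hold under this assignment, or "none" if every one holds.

Constraint 7 does not hold.

1) d − c = 8 − 21 = -13 — OK.
2) gcd(19, 21) = 1 — OK.
3) d = 8 = 8 (first disjunct) — OK.
4) c = 21, and 21 ≠ 19 — OK.
5) b − h = 10 − 9 = 1 — OK.
6) values 17 ≤ 18 ≤ 21 — OK.
7) h + a = 9 + 17 = 26; 26 ≤ 28, bound 28 not met — violated.
8) b = 10 lies in [9, 11] — OK.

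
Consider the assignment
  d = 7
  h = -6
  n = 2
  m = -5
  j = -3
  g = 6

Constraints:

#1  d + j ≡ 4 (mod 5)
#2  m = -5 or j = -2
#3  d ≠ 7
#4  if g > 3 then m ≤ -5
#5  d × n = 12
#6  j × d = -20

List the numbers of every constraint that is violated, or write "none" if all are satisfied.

#1 d + j = 4; 4 mod 5 = 4 — satisfied.
#2 m = -5 = -5 (first disjunct) — satisfied.
#3 d = 7, but 7 is required to differ — violated.
#4 g = 6 > 3, so we need m ≤ -5; m = -5 ≤ -5 — satisfied.
#5 d × n = 7 × 2 = 14, not 12 — violated.
#6 j × d = -3 × 7 = -21, not -20 — violated.

The assignment fails constraints 3, 5, and 6.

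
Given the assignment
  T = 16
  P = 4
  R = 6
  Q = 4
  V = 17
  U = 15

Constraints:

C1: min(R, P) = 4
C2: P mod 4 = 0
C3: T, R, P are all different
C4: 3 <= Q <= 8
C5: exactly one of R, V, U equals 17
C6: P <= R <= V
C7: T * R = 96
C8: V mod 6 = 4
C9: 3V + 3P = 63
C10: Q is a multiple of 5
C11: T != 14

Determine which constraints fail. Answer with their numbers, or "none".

C1: min(6, 4) = 4 — OK.
C2: 4 mod 4 = 0 — OK.
C3: values 16, 6, 4 are pairwise distinct — OK.
C4: Q = 4 lies in [3, 8] — OK.
C5: R=6, V=17, U=15; 1 of them equals 17 — OK.
C6: values 4 <= 6 <= 17 — OK.
C7: T * R = 16 * 6 = 96 — OK.
C8: 17 mod 6 = 5, not 4 — violated.
C9: 3V + 3P = 3(17) + 3(4) = 63 — OK.
C10: 4 = 5*0 + 4, so 5 does not divide 4 — violated.
C11: T = 16, and 16 ≠ 14 — OK.

The assignment fails constraints 8 and 10.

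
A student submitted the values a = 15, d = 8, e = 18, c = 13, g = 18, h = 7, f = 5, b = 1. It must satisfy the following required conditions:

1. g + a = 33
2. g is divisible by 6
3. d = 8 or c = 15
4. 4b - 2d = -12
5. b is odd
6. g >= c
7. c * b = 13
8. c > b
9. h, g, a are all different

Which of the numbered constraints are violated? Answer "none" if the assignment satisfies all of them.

All constraints are satisfied.

1. g + a = 18 + 15 = 33 — satisfied.
2. 18 / 6 = 3, so 6 divides 18 — satisfied.
3. d = 8 = 8 (first disjunct) — satisfied.
4. 4b - 2d = 4(1) - 2(8) = -12 — satisfied.
5. b = 1 is odd — satisfied.
6. g = 18, c = 13; 18 ≥ 13 — satisfied.
7. c * b = 13 * 1 = 13 — satisfied.
8. c = 13, b = 1; 13 > 1 — satisfied.
9. values 7, 18, 15 are pairwise distinct — satisfied.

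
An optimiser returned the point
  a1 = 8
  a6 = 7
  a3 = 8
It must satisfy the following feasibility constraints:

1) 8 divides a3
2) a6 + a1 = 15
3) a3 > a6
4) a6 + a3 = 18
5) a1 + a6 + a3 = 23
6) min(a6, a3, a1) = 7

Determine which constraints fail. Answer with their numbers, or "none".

No — constraint 4 is not satisfied.

1) 8 / 8 = 1, so 8 divides 8 — OK.
2) a6 + a1 = 7 + 8 = 15 — OK.
3) a3 = 8, a6 = 7; 8 > 7 — OK.
4) a6 + a3 = 7 + 8 = 15, not 18 — violated.
5) a1 + a6 + a3 = 8 + 7 + 8 = 23 — OK.
6) min(7, 8, 8) = 7 — OK.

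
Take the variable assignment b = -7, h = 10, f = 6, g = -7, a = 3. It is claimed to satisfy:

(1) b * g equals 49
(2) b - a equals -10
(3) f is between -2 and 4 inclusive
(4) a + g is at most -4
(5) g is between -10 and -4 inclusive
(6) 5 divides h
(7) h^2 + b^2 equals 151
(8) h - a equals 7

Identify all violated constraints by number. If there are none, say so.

Violated: 3, 7.

(1) b * g = -7 * (-7) = 49  ✓
(2) b - a = -7 - 3 = -10  ✓
(3) f = 6 is outside [-2, 4]  ✗
(4) a + g = 3 + (-7) = -4; -4 ≤ -4  ✓
(5) g = -7 lies in [-10, -4]  ✓
(6) 10 / 5 = 2, so 5 divides 10  ✓
(7) h^2 + b^2 = 10^2 + (-7)^2 = 100 + 49 = 149, not 151  ✗
(8) h - a = 10 - 3 = 7  ✓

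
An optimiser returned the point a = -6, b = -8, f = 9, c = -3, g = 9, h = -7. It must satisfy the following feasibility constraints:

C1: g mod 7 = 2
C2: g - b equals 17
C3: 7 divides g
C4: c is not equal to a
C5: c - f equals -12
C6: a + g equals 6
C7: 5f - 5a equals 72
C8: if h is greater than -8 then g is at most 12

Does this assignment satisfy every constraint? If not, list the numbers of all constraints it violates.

No — constraints 3, 6, and 7 are not satisfied.

C1: 9 mod 7 = 2 — satisfied.
C2: g - b = 9 - (-8) = 17 — satisfied.
C3: 9 = 7*1 + 2, so 7 does not divide 9 — violated.
C4: c = -3, a = -6; distinct — satisfied.
C5: c - f = -3 - 9 = -12 — satisfied.
C6: a + g = -6 + 9 = 3, not 6 — violated.
C7: 5f - 5a = 5(9) - 5(-6) = 75, not 72 — violated.
C8: h = -7 > -8, so we need g ≤ 12; g = 9 ≤ 12 — satisfied.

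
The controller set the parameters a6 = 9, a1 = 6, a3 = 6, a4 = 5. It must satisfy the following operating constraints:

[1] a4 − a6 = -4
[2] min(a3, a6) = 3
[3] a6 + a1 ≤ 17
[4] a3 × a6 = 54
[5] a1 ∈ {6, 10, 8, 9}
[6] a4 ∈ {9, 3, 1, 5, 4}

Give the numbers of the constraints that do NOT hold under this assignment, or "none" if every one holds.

[1] a4 − a6 = 5 − 9 = -4 — satisfied.
[2] min(6, 9) = 6, not 3 — violated.
[3] a6 + a1 = 9 + 6 = 15; 15 ≤ 17 — satisfied.
[4] a3 × a6 = 6 × 9 = 54 — satisfied.
[5] a1 = 6 is in {6, 10, 8, 9} — satisfied.
[6] a4 = 5 is in {9, 3, 1, 5, 4} — satisfied.

The assignment fails constraint 2.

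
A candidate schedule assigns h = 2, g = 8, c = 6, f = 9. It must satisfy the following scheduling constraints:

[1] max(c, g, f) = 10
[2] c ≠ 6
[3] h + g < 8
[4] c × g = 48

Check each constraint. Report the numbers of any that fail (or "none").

The assignment fails constraints 1, 2, and 3.

[1] max(6, 8, 9) = 9, not 10  ✘
[2] c = 6, but 6 is required to differ  ✘
[3] h + g = 2 + 8 = 10; 10 ≥ 8, bound 8 not met  ✘
[4] c × g = 6 × 8 = 48  ✔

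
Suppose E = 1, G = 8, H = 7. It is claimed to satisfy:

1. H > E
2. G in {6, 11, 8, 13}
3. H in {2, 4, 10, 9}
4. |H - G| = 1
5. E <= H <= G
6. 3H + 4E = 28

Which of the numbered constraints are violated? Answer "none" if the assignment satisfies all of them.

The assignment fails constraints 3 and 6.

1. H = 7, E = 1; 7 > 1  ✔
2. G = 8 is in {6, 11, 8, 13}  ✔
3. H = 7 is not in {2, 4, 10, 9}  ✘
4. |7 - 8| = 1  ✔
5. values 1 <= 7 <= 8  ✔
6. 3H + 4E = 3(7) + 4(1) = 25, not 28  ✘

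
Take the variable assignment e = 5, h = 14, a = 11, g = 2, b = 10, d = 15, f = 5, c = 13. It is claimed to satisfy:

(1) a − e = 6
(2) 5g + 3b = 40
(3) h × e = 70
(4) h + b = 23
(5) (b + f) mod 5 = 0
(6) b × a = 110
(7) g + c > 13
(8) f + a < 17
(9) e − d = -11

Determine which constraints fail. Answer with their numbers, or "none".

Violated: 4 and 9.

(1) a − e = 11 − 5 = 6 — satisfied.
(2) 5g + 3b = 5(2) + 3(10) = 40 — satisfied.
(3) h × e = 14 × 5 = 70 — satisfied.
(4) h + b = 14 + 10 = 24, not 23 — violated.
(5) b + f = 15; 15 mod 5 = 0 — satisfied.
(6) b × a = 10 × 11 = 110 — satisfied.
(7) g + c = 2 + 13 = 15; 15 > 13 — satisfied.
(8) f + a = 5 + 11 = 16; 16 < 17 — satisfied.
(9) e − d = 5 − 15 = -10, not -11 — violated.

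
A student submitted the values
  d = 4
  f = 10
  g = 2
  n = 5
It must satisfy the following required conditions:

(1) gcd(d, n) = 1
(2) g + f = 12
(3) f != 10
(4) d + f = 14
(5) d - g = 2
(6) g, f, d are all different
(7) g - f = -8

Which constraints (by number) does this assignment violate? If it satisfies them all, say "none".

Constraint 3 does not hold.

(1) gcd(4, 5) = 1  OK
(2) g + f = 2 + 10 = 12  OK
(3) f = 10, but 10 is required to differ  FAIL
(4) d + f = 4 + 10 = 14  OK
(5) d - g = 4 - 2 = 2  OK
(6) values 2, 10, 4 are pairwise distinct  OK
(7) g - f = 2 - 10 = -8  OK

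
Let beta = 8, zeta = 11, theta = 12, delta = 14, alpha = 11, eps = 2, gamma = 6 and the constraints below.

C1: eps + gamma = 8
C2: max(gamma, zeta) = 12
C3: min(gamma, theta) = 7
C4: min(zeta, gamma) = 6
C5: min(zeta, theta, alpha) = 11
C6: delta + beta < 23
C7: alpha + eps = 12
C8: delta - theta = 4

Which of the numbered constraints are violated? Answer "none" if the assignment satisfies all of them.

Constraints 2, 3, 7, 8 are violated.

C1: eps + gamma = 2 + 6 = 8 — holds.
C2: max(6, 11) = 11, not 12 — does not hold.
C3: min(6, 12) = 6, not 7 — does not hold.
C4: min(11, 6) = 6 — holds.
C5: min(11, 12, 11) = 11 — holds.
C6: delta + beta = 14 + 8 = 22; 22 < 23 — holds.
C7: alpha + eps = 11 + 2 = 13, not 12 — does not hold.
C8: delta - theta = 14 - 12 = 2, not 4 — does not hold.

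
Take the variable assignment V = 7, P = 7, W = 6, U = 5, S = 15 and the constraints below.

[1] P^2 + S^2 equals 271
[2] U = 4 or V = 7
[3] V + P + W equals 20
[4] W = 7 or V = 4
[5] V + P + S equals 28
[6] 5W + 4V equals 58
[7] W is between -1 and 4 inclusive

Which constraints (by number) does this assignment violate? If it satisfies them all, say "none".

Violated: 1, 4, 5, 7.

[1] P^2 + S^2 = 7^2 + 15^2 = 49 + 225 = 274, not 271 — does not hold.
[2] U = 5 ≠ 4, but V = 7 = 7 (second disjunct) — holds.
[3] V + P + W = 7 + 7 + 6 = 20 — holds.
[4] W = 6 ≠ 7 and V = 7 ≠ 4; both disjuncts false — does not hold.
[5] V + P + S = 7 + 7 + 15 = 29, not 28 — does not hold.
[6] 5W + 4V = 5(6) + 4(7) = 58 — holds.
[7] W = 6 is outside [-1, 4] — does not hold.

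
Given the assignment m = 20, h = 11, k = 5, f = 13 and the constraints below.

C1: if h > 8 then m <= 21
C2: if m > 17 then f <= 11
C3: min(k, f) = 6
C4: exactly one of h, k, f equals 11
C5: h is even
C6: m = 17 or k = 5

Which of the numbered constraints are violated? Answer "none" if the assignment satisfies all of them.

Constraints 2, 3, 5 do not hold.

C1: h = 11 > 8, so we need m ≤ 21; m = 20 ≤ 21  ✓
C2: m = 20 > 17, so we need f ≤ 11; but f = 13 > 11  ✗
C3: min(5, 13) = 5, not 6  ✗
C4: h=11, k=5, f=13; 1 of them equals 11  ✓
C5: h = 11 is odd  ✗
C6: m = 20 ≠ 17, but k = 5 = 5 (second disjunct)  ✓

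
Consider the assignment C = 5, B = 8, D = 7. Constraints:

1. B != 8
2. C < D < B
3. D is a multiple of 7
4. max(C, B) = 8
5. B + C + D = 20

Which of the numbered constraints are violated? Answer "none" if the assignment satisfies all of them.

1. B = 8, but 8 is required to differ — violated.
2. values 5 < 7 < 8 — satisfied.
3. 7 / 7 = 1, so 7 divides 7 — satisfied.
4. max(5, 8) = 8 — satisfied.
5. B + C + D = 8 + 5 + 7 = 20 — satisfied.

Violated: 1.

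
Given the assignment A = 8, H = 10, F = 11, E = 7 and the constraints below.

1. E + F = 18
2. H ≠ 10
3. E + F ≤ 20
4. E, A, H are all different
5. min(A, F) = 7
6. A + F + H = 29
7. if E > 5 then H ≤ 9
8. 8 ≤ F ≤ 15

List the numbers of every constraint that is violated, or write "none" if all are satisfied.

No — constraints 2, 5, 7 are not satisfied.

1. E + F = 7 + 11 = 18  yes
2. H = 10, but 10 is required to differ  no
3. E + F = 7 + 11 = 18; 18 ≤ 20  yes
4. values 7, 8, 10 are pairwise distinct  yes
5. min(8, 11) = 8, not 7  no
6. A + F + H = 8 + 11 + 10 = 29  yes
7. E = 7 > 5, so we need H ≤ 9; but H = 10 > 9  no
8. F = 11 lies in [8, 15]  yes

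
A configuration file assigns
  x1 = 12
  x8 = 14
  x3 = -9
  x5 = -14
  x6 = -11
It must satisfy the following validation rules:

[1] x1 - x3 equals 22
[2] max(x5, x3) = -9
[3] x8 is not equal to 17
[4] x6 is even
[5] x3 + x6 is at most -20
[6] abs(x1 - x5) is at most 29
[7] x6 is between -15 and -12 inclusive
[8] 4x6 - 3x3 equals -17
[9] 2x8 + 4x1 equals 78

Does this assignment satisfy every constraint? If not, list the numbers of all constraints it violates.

[1] x1 - x3 = 12 - (-9) = 21, not 22  fails
[2] max(-14, -9) = -9  holds
[3] x8 = 14, and 14 ≠ 17  holds
[4] x6 = -11 is odd  fails
[5] x3 + x6 = -9 + (-11) = -20; -20 ≤ -20  holds
[6] abs(12 - (-14)) = 26; 26 ≤ 29  holds
[7] x6 = -11 is outside [-15, -12]  fails
[8] 4x6 - 3x3 = 4(-11) - 3(-9) = -17  holds
[9] 2x8 + 4x1 = 2(14) + 4(12) = 76, not 78  fails

The assignment fails constraints 1, 4, 7, and 9.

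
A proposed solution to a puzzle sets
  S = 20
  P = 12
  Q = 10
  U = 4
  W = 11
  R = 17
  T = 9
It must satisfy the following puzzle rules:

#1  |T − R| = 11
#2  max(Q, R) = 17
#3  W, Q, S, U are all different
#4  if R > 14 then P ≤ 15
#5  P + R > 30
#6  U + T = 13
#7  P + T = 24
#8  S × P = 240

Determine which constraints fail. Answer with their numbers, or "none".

#1 |9 − 17| = 8, not 11  fails
#2 max(10, 17) = 17  holds
#3 values 11, 10, 20, 4 are pairwise distinct  holds
#4 R = 17 > 14, so we need P ≤ 15; P = 12 ≤ 15  holds
#5 P + R = 12 + 17 = 29; 29 ≤ 30, bound 30 not met  fails
#6 U + T = 4 + 9 = 13  holds
#7 P + T = 12 + 9 = 21, not 24  fails
#8 S × P = 20 × 12 = 240  holds

Constraints 1, 5, 7 do not hold.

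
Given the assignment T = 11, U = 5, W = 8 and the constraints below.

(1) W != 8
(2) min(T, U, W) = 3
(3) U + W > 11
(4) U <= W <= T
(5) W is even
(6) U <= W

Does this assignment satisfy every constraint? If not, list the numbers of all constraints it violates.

(1) W = 8, but 8 is required to differ — violated.
(2) min(11, 5, 8) = 5, not 3 — violated.
(3) U + W = 5 + 8 = 13; 13 > 11 — OK.
(4) values 5 <= 8 <= 11 — OK.
(5) W = 8 is even — OK.
(6) U = 5, W = 8; 5 ≤ 8 — OK.

Constraints 1 and 2 do not hold.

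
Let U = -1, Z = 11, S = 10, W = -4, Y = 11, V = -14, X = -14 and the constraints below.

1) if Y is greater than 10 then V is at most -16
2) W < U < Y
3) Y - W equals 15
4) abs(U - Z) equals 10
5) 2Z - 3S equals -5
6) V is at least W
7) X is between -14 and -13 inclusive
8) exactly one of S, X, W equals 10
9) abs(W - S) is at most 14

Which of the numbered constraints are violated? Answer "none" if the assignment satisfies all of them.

Constraints 1, 4, 5, 6 are violated.

1) Y = 11 > 10, so we need V ≤ -16; but V = -14 > -16 — does not hold.
2) values -4 < -1 < 11 — holds.
3) Y - W = 11 - (-4) = 15 — holds.
4) abs(-1 - 11) = 12, not 10 — does not hold.
5) 2Z - 3S = 2(11) - 3(10) = -8, not -5 — does not hold.
6) V = -14, W = -4; -14 < -4 (want ≥) — does not hold.
7) X = -14 lies in [-14, -13] — holds.
8) S=10, X=-14, W=-4; 1 of them equals 10 — holds.
9) abs(-4 - 10) = 14; 14 ≤ 14 — holds.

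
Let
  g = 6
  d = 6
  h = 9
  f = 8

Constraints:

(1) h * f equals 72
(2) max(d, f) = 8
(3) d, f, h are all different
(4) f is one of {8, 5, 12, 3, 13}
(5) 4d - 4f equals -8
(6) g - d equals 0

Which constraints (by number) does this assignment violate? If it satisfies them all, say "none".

No violations.

(1) h * f = 9 * 8 = 72 — holds.
(2) max(6, 8) = 8 — holds.
(3) values 6, 8, 9 are pairwise distinct — holds.
(4) f = 8 is in {8, 5, 12, 3, 13} — holds.
(5) 4d - 4f = 4(6) - 4(8) = -8 — holds.
(6) g - d = 6 - 6 = 0 — holds.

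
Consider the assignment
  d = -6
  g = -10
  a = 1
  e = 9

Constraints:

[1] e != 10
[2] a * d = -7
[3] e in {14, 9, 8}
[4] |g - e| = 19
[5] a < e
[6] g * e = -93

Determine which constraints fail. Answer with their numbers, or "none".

[1] e = 9, and 9 ≠ 10  OK
[2] a * d = 1 * (-6) = -6, not -7  FAIL
[3] e = 9 is in {14, 9, 8}  OK
[4] |-10 - 9| = 19  OK
[5] a = 1, e = 9; 1 < 9  OK
[6] g * e = -10 * 9 = -90, not -93  FAIL

Violated: 2, 6.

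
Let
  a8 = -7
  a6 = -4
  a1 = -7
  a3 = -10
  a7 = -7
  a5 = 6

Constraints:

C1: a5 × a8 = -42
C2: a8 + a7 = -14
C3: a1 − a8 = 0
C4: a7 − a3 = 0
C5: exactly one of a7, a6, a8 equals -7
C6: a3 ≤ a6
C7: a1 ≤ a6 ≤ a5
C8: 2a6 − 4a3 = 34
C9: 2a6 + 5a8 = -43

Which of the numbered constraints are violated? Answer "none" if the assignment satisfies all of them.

No — constraints 4, 5, 8 are not satisfied.

C1: a5 × a8 = 6 × (-7) = -42  holds
C2: a8 + a7 = -7 + (-7) = -14  holds
C3: a1 − a8 = -7 − (-7) = 0  holds
C4: a7 − a3 = -7 − (-10) = 3, not 0  fails
C5: a7=-7, a6=-4, a8=-7; 2 of them equal -7, not exactly one  fails
C6: a3 = -10, a6 = -4; -10 ≤ -4  holds
C7: values -7 ≤ -4 ≤ 6  holds
C8: 2a6 − 4a3 = 2(-4) − 4(-10) = 32, not 34  fails
C9: 2a6 + 5a8 = 2(-4) + 5(-7) = -43  holds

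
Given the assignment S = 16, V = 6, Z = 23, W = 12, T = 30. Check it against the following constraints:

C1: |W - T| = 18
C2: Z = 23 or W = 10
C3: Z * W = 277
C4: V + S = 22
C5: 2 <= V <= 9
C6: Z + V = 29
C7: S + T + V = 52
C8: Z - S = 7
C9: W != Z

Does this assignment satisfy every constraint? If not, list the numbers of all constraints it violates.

Violated: 3.

C1: |12 - 30| = 18 — holds.
C2: Z = 23 = 23 (first disjunct) — holds.
C3: Z * W = 23 * 12 = 276, not 277 — fails.
C4: V + S = 6 + 16 = 22 — holds.
C5: V = 6 lies in [2, 9] — holds.
C6: Z + V = 23 + 6 = 29 — holds.
C7: S + T + V = 16 + 30 + 6 = 52 — holds.
C8: Z - S = 23 - 16 = 7 — holds.
C9: W = 12, Z = 23; distinct — holds.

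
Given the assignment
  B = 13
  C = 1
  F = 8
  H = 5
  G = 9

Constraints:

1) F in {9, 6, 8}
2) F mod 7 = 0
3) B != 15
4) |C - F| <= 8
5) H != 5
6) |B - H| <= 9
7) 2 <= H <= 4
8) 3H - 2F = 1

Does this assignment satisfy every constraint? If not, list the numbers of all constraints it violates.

Violated: 2, 5, 7, and 8.

1) F = 8 is in {9, 6, 8} — OK.
2) 8 mod 7 = 1, not 0 — violated.
3) B = 13, and 13 ≠ 15 — OK.
4) |1 - 8| = 7; 7 ≤ 8 — OK.
5) H = 5, but 5 is required to differ — violated.
6) |13 - 5| = 8; 8 ≤ 9 — OK.
7) H = 5 is outside [2, 4] — violated.
8) 3H - 2F = 3(5) - 2(8) = -1, not 1 — violated.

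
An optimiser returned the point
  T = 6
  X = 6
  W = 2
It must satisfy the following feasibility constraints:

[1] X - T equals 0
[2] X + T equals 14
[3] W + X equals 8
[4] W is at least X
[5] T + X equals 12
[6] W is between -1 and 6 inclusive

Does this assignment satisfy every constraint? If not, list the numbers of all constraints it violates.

The assignment fails constraints 2 and 4.

[1] X - T = 6 - 6 = 0 — holds.
[2] X + T = 6 + 6 = 12, not 14 — fails.
[3] W + X = 2 + 6 = 8 — holds.
[4] W = 2, X = 6; 2 < 6 (want ≥) — fails.
[5] T + X = 6 + 6 = 12 — holds.
[6] W = 2 lies in [-1, 6] — holds.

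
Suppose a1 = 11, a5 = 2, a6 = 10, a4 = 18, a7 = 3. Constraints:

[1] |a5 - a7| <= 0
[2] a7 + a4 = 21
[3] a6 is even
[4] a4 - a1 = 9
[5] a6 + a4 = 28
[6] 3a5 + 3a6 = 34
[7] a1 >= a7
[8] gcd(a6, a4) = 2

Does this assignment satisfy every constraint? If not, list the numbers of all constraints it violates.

Violated: 1, 4, and 6.

[1] |2 - 3| = 1; 1 > 0, exceeds bound 0 — fails.
[2] a7 + a4 = 3 + 18 = 21 — holds.
[3] a6 = 10 is even — holds.
[4] a4 - a1 = 18 - 11 = 7, not 9 — fails.
[5] a6 + a4 = 10 + 18 = 28 — holds.
[6] 3a5 + 3a6 = 3(2) + 3(10) = 36, not 34 — fails.
[7] a1 = 11, a7 = 3; 11 ≥ 3 — holds.
[8] gcd(10, 18) = 2 — holds.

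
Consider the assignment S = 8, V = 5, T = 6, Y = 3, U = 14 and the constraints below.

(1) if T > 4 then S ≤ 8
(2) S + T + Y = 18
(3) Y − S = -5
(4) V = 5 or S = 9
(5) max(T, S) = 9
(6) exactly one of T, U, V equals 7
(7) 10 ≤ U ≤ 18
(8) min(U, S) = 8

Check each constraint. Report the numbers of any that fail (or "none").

(1) T = 6 > 4, so we need S ≤ 8; S = 8 ≤ 8 — satisfied.
(2) S + T + Y = 8 + 6 + 3 = 17, not 18 — violated.
(3) Y − S = 3 − 8 = -5 — satisfied.
(4) V = 5 = 5 (first disjunct) — satisfied.
(5) max(6, 8) = 8, not 9 — violated.
(6) T=6, U=14, V=5; 0 of them equal 7, not exactly one — violated.
(7) U = 14 lies in [10, 18] — satisfied.
(8) min(14, 8) = 8 — satisfied.

Constraints 2, 5, and 6 do not hold.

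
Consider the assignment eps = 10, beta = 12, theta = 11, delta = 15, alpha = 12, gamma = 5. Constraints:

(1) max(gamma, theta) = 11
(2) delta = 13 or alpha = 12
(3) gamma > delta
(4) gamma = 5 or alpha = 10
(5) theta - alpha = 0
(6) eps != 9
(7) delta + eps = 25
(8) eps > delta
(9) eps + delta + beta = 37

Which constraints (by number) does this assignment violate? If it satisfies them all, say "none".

No — constraints 3, 5, 8 are not satisfied.

(1) max(5, 11) = 11  holds
(2) delta = 15 ≠ 13, but alpha = 12 = 12 (second disjunct)  holds
(3) gamma = 5, delta = 15; 5 ≤ 15 (want >)  fails
(4) gamma = 5 = 5 (first disjunct)  holds
(5) theta - alpha = 11 - 12 = -1, not 0  fails
(6) eps = 10, and 10 ≠ 9  holds
(7) delta + eps = 15 + 10 = 25  holds
(8) eps = 10, delta = 15; 10 ≤ 15 (want >)  fails
(9) eps + delta + beta = 10 + 15 + 12 = 37  holds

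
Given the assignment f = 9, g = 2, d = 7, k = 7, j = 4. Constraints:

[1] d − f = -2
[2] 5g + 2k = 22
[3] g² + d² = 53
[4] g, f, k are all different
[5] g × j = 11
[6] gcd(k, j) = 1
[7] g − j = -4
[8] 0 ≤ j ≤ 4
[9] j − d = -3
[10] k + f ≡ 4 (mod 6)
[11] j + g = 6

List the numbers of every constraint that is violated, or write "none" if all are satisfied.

Constraints 2, 5, 7 are violated.

[1] d − f = 7 − 9 = -2  OK
[2] 5g + 2k = 5(2) + 2(7) = 24, not 22  FAIL
[3] g² + d² = 2² + 7² = 4 + 49 = 53  OK
[4] values 2, 9, 7 are pairwise distinct  OK
[5] g × j = 2 × 4 = 8, not 11  FAIL
[6] gcd(7, 4) = 1  OK
[7] g − j = 2 − 4 = -2, not -4  FAIL
[8] j = 4 lies in [0, 4]  OK
[9] j − d = 4 − 7 = -3  OK
[10] k + f = 16; 16 mod 6 = 4  OK
[11] j + g = 4 + 2 = 6  OK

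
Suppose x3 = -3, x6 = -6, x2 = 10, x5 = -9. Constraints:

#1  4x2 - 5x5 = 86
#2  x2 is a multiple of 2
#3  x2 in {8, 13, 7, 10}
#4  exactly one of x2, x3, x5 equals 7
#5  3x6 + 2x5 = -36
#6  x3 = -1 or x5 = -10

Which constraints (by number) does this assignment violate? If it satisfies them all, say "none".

The assignment fails constraints 1, 4, and 6.

#1 4x2 - 5x5 = 4(10) - 5(-9) = 85, not 86 — violated.
#2 10 / 2 = 5, so 2 divides 10 — OK.
#3 x2 = 10 is in {8, 13, 7, 10} — OK.
#4 x2=10, x3=-3, x5=-9; 0 of them equal 7, not exactly one — violated.
#5 3x6 + 2x5 = 3(-6) + 2(-9) = -36 — OK.
#6 x3 = -3 ≠ -1 and x5 = -9 ≠ -10; both disjuncts false — violated.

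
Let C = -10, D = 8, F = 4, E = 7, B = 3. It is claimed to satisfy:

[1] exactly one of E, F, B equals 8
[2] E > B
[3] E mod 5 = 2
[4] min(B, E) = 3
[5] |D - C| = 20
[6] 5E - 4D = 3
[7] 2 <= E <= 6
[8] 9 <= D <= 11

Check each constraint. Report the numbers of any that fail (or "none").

Constraints 1, 5, 7, and 8 do not hold.

[1] E=7, F=4, B=3; 0 of them equal 8, not exactly one  ✘
[2] E = 7, B = 3; 7 > 3  ✔
[3] 7 mod 5 = 2  ✔
[4] min(3, 7) = 3  ✔
[5] |8 - (-10)| = 18, not 20  ✘
[6] 5E - 4D = 5(7) - 4(8) = 3  ✔
[7] E = 7 is outside [2, 6]  ✘
[8] D = 8 is outside [9, 11]  ✘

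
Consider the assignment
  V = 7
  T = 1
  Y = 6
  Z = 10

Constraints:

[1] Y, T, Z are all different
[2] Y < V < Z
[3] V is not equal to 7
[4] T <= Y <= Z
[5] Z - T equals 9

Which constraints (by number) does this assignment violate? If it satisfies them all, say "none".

Violated: 3.

[1] values 6, 1, 10 are pairwise distinct — holds.
[2] values 6 < 7 < 10 — holds.
[3] V = 7, but 7 is required to differ — does not hold.
[4] values 1 <= 6 <= 10 — holds.
[5] Z - T = 10 - 1 = 9 — holds.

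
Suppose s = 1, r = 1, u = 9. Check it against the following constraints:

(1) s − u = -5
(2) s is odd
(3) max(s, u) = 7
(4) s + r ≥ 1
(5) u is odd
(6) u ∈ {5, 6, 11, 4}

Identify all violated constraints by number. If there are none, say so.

The assignment fails constraints 1, 3, and 6.

(1) s − u = 1 − 9 = -8, not -5  ✘
(2) s = 1 is odd  ✔
(3) max(1, 9) = 9, not 7  ✘
(4) s + r = 1 + 1 = 2; 2 ≥ 1  ✔
(5) u = 9 is odd  ✔
(6) u = 9 is not in {5, 6, 11, 4}  ✘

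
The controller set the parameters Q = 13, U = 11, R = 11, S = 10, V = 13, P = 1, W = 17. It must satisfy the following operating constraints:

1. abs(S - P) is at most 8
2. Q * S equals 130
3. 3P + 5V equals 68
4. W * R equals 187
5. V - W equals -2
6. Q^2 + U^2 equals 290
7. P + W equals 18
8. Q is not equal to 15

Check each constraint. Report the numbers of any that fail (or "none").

Constraints 1, 5 are violated.

1. abs(10 - 1) = 9; 9 > 8, exceeds bound 8 — does not hold.
2. Q * S = 13 * 10 = 130 — holds.
3. 3P + 5V = 3(1) + 5(13) = 68 — holds.
4. W * R = 17 * 11 = 187 — holds.
5. V - W = 13 - 17 = -4, not -2 — does not hold.
6. Q^2 + U^2 = 13^2 + 11^2 = 169 + 121 = 290 — holds.
7. P + W = 1 + 17 = 18 — holds.
8. Q = 13, and 13 ≠ 15 — holds.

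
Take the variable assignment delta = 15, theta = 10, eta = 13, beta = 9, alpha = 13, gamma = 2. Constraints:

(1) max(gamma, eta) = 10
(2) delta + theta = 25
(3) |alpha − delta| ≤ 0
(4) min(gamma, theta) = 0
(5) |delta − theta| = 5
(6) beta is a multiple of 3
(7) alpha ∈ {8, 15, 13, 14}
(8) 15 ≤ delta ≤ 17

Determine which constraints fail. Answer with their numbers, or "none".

Violated: 1, 3, and 4.

(1) max(2, 13) = 13, not 10 — does not hold.
(2) delta + theta = 15 + 10 = 25 — holds.
(3) |13 − 15| = 2; 2 > 0, exceeds bound 0 — does not hold.
(4) min(2, 10) = 2, not 0 — does not hold.
(5) |15 − 10| = 5 — holds.
(6) 9 / 3 = 3, so 3 divides 9 — holds.
(7) alpha = 13 is in {8, 15, 13, 14} — holds.
(8) delta = 15 lies in [15, 17] — holds.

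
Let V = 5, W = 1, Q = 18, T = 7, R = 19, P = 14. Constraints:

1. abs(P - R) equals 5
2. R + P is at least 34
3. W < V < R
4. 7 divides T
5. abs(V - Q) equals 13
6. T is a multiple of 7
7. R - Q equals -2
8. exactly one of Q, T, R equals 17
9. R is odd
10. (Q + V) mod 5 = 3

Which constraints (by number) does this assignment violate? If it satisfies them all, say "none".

The assignment fails constraints 2, 7, 8.

1. abs(14 - 19) = 5  yes
2. R + P = 19 + 14 = 33; 33 < 34, bound 34 not met  no
3. values 1 < 5 < 19  yes
4. 7 / 7 = 1, so 7 divides 7  yes
5. abs(5 - 18) = 13  yes
6. 7 / 7 = 1, so 7 divides 7  yes
7. R - Q = 19 - 18 = 1, not -2  no
8. Q=18, T=7, R=19; 0 of them equal 17, not exactly one  no
9. R = 19 is odd  yes
10. Q + V = 23; 23 mod 5 = 3  yes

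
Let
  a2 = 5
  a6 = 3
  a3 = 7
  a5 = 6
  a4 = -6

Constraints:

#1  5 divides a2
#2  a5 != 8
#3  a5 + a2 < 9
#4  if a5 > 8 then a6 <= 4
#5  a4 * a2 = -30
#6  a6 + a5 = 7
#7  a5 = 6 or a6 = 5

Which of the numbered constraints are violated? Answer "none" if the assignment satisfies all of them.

Constraints 3 and 6 are violated.

#1 5 / 5 = 1, so 5 divides 5 — holds.
#2 a5 = 6, and 6 ≠ 8 — holds.
#3 a5 + a2 = 6 + 5 = 11; 11 ≥ 9, bound 9 not met — fails.
#4 a5 = 6, not > 8; antecedent false, conditional vacuously true — holds.
#5 a4 * a2 = -6 * 5 = -30 — holds.
#6 a6 + a5 = 3 + 6 = 9, not 7 — fails.
#7 a5 = 6 = 6 (first disjunct) — holds.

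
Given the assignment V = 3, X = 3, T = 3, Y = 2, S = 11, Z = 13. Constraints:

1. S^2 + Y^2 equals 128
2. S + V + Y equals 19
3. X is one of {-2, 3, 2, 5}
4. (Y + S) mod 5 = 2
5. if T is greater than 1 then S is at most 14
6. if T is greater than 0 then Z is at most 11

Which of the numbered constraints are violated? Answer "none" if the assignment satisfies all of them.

1. S^2 + Y^2 = 11^2 + 2^2 = 121 + 4 = 125, not 128  FAIL
2. S + V + Y = 11 + 3 + 2 = 16, not 19  FAIL
3. X = 3 is in {-2, 3, 2, 5}  OK
4. Y + S = 13; 13 mod 5 = 3, not 2  FAIL
5. T = 3 > 1, so we need S ≤ 14; S = 11 ≤ 14  OK
6. T = 3 > 0, so we need Z ≤ 11; but Z = 13 > 11  FAIL

Violated: 1, 2, 4, and 6.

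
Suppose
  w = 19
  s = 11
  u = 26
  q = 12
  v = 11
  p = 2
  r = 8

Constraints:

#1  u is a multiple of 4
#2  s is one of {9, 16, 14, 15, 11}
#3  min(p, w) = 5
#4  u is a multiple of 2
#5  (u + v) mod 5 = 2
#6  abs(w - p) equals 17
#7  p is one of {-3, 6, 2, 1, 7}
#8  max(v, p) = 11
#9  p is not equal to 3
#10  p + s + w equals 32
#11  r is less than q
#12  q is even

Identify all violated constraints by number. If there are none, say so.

Constraints 1, 3 are violated.

#1 26 = 4*6 + 2, so 4 does not divide 26  FAIL
#2 s = 11 is in {9, 16, 14, 15, 11}  OK
#3 min(2, 19) = 2, not 5  FAIL
#4 26 / 2 = 13, so 2 divides 26  OK
#5 u + v = 37; 37 mod 5 = 2  OK
#6 abs(19 - 2) = 17  OK
#7 p = 2 is in {-3, 6, 2, 1, 7}  OK
#8 max(11, 2) = 11  OK
#9 p = 2, and 2 ≠ 3  OK
#10 p + s + w = 2 + 11 + 19 = 32  OK
#11 r = 8, q = 12; 8 < 12  OK
#12 q = 12 is even  OK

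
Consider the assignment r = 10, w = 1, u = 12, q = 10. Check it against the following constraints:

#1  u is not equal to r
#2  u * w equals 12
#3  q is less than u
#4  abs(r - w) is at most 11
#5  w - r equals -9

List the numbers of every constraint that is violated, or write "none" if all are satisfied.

Yes — all constraints hold.

#1 u = 12, r = 10; distinct — holds.
#2 u * w = 12 * 1 = 12 — holds.
#3 q = 10, u = 12; 10 < 12 — holds.
#4 abs(10 - 1) = 9; 9 ≤ 11 — holds.
#5 w - r = 1 - 10 = -9 — holds.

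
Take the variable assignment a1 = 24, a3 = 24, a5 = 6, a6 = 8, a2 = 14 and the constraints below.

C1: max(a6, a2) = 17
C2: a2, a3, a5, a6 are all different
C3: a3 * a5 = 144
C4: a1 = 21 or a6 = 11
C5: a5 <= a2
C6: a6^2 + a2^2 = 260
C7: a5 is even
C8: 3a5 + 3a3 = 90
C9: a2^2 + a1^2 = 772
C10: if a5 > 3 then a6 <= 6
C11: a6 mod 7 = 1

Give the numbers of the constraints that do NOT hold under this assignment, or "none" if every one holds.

C1: max(8, 14) = 14, not 17  false
C2: values 14, 24, 6, 8 are pairwise distinct  true
C3: a3 * a5 = 24 * 6 = 144  true
C4: a1 = 24 ≠ 21 and a6 = 8 ≠ 11; both disjuncts false  false
C5: a5 = 6, a2 = 14; 6 ≤ 14  true
C6: a6^2 + a2^2 = 8^2 + 14^2 = 64 + 196 = 260  true
C7: a5 = 6 is even  true
C8: 3a5 + 3a3 = 3(6) + 3(24) = 90  true
C9: a2^2 + a1^2 = 14^2 + 24^2 = 196 + 576 = 772  true
C10: a5 = 6 > 3, so we need a6 ≤ 6; but a6 = 8 > 6  false
C11: 8 mod 7 = 1  true

Constraints 1, 4, and 10 do not hold.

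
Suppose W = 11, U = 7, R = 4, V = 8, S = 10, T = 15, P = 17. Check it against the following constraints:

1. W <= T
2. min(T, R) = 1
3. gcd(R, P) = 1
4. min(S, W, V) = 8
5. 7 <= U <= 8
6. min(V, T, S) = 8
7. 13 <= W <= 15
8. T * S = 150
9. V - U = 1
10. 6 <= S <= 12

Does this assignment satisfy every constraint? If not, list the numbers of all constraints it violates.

Constraints 2 and 7 do not hold.

1. W = 11, T = 15; 11 ≤ 15 — holds.
2. min(15, 4) = 4, not 1 — fails.
3. gcd(4, 17) = 1 — holds.
4. min(10, 11, 8) = 8 — holds.
5. U = 7 lies in [7, 8] — holds.
6. min(8, 15, 10) = 8 — holds.
7. W = 11 is outside [13, 15] — fails.
8. T * S = 15 * 10 = 150 — holds.
9. V - U = 8 - 7 = 1 — holds.
10. S = 10 lies in [6, 12] — holds.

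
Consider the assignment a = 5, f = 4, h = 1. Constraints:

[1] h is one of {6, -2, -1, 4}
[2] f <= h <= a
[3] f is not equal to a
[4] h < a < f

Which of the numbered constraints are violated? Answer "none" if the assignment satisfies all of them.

Constraints 1, 2, 4 are violated.

[1] h = 1 is not in {6, -2, -1, 4}  ✘
[2] values 4, 1, 5; f = 4 is not <= h = 1  ✘
[3] f = 4, a = 5; distinct  ✔
[4] values 1, 5, 4; a = 5 is not < f = 4  ✘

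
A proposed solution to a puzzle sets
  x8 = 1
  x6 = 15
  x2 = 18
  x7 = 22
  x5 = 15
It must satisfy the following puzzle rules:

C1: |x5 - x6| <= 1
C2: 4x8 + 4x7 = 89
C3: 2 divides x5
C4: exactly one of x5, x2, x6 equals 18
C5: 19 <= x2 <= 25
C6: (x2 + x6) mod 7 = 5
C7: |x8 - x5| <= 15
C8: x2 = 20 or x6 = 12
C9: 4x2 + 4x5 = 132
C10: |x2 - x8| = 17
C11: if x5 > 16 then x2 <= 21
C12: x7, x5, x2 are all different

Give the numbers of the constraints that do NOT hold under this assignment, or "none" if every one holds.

C1: |15 - 15| = 0; 0 ≤ 1 — holds.
C2: 4x8 + 4x7 = 4(1) + 4(22) = 92, not 89 — fails.
C3: 15 = 2*7 + 1, so 2 does not divide 15 — fails.
C4: x5=15, x2=18, x6=15; 1 of them equals 18 — holds.
C5: x2 = 18 is outside [19, 25] — fails.
C6: x2 + x6 = 33; 33 mod 7 = 5 — holds.
C7: |1 - 15| = 14; 14 ≤ 15 — holds.
C8: x2 = 18 ≠ 20 and x6 = 15 ≠ 12; both disjuncts false — fails.
C9: 4x2 + 4x5 = 4(18) + 4(15) = 132 — holds.
C10: |18 - 1| = 17 — holds.
C11: x5 = 15, not > 16; antecedent false, conditional vacuously true — holds.
C12: values 22, 15, 18 are pairwise distinct — holds.

Constraints 2, 3, 5, 8 do not hold.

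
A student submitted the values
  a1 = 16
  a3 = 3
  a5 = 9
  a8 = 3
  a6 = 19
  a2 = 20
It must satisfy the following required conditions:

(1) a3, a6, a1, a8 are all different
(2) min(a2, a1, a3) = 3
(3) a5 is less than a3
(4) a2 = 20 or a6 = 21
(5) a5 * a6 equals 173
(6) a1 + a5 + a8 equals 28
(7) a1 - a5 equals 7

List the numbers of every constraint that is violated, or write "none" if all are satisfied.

(1) a3 = a8 = 3, not all different — does not hold.
(2) min(20, 16, 3) = 3 — holds.
(3) a5 = 9, a3 = 3; 9 ≥ 3 (want <) — does not hold.
(4) a2 = 20 = 20 (first disjunct) — holds.
(5) a5 * a6 = 9 * 19 = 171, not 173 — does not hold.
(6) a1 + a5 + a8 = 16 + 9 + 3 = 28 — holds.
(7) a1 - a5 = 16 - 9 = 7 — holds.

The assignment fails constraints 1, 3, 5.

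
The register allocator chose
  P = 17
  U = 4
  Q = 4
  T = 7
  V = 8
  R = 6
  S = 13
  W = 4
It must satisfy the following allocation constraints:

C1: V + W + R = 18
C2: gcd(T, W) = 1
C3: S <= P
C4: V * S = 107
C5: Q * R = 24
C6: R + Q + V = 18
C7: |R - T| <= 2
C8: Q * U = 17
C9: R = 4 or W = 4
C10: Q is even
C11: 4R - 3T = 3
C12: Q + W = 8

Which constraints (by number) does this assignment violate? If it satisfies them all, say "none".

C1: V + W + R = 8 + 4 + 6 = 18 — holds.
C2: gcd(7, 4) = 1 — holds.
C3: S = 13, P = 17; 13 ≤ 17 — holds.
C4: V * S = 8 * 13 = 104, not 107 — fails.
C5: Q * R = 4 * 6 = 24 — holds.
C6: R + Q + V = 6 + 4 + 8 = 18 — holds.
C7: |6 - 7| = 1; 1 ≤ 2 — holds.
C8: Q * U = 4 * 4 = 16, not 17 — fails.
C9: R = 6 ≠ 4, but W = 4 = 4 (second disjunct) — holds.
C10: Q = 4 is even — holds.
C11: 4R - 3T = 4(6) - 3(7) = 3 — holds.
C12: Q + W = 4 + 4 = 8 — holds.

Constraints 4 and 8 are violated.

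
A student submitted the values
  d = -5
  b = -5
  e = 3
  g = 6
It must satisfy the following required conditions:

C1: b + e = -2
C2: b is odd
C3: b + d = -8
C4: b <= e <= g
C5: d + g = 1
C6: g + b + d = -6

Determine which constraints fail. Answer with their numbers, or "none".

Constraints 3 and 6 do not hold.

C1: b + e = -5 + 3 = -2 — holds.
C2: b = -5 is odd — holds.
C3: b + d = -5 + (-5) = -10, not -8 — does not hold.
C4: values -5 <= 3 <= 6 — holds.
C5: d + g = -5 + 6 = 1 — holds.
C6: g + b + d = 6 + (-5) + (-5) = -4, not -6 — does not hold.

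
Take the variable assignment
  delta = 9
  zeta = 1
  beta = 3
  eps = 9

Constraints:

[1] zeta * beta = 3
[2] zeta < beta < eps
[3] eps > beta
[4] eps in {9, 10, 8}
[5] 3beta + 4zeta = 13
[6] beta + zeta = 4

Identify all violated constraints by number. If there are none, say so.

[1] zeta * beta = 1 * 3 = 3 — holds.
[2] values 1 < 3 < 9 — holds.
[3] eps = 9, beta = 3; 9 > 3 — holds.
[4] eps = 9 is in {9, 10, 8} — holds.
[5] 3beta + 4zeta = 3(3) + 4(1) = 13 — holds.
[6] beta + zeta = 3 + 1 = 4 — holds.

No violations.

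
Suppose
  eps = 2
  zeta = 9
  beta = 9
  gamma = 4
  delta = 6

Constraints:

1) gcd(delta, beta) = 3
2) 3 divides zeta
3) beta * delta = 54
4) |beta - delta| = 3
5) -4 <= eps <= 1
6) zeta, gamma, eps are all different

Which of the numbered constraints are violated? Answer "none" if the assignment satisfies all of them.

The assignment fails constraint 5.

1) gcd(6, 9) = 3 — holds.
2) 9 / 3 = 3, so 3 divides 9 — holds.
3) beta * delta = 9 * 6 = 54 — holds.
4) |9 - 6| = 3 — holds.
5) eps = 2 is outside [-4, 1] — fails.
6) values 9, 4, 2 are pairwise distinct — holds.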